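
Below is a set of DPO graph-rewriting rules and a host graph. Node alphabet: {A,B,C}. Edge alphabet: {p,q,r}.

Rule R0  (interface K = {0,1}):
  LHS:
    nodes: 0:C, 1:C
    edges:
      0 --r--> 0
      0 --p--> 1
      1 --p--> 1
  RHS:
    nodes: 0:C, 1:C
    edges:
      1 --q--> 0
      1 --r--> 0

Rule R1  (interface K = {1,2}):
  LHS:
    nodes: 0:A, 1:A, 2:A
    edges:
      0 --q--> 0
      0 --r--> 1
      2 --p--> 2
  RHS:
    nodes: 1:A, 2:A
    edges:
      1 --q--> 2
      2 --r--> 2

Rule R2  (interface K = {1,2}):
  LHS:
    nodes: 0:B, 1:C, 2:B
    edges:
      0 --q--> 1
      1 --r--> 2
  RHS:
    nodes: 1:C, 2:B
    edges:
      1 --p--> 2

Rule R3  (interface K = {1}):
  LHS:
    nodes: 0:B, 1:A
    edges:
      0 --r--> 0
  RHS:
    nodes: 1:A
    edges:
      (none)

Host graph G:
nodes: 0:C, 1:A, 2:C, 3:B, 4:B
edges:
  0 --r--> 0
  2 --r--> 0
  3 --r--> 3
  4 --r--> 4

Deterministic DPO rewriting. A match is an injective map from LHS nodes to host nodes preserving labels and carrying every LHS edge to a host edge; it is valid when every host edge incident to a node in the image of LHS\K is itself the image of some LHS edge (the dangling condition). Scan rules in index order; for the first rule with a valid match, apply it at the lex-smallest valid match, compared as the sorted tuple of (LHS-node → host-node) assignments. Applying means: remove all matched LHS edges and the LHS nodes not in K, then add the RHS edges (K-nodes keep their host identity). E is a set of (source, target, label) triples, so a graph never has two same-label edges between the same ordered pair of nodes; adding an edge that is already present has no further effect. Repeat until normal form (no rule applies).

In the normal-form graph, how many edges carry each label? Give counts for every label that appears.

start.  V:5 E:4  edges: 0-r->0 2-r->0 3-r->3 4-r->4
1. fire R3 via {0↦3, 1↦1}  →  V:4 E:3  edges: 0-r->0 2-r->0 4-r->4
2. fire R3 via {0↦4, 1↦1}  →  V:3 E:2  edges: 0-r->0 2-r->0
final graph: no rule applies after step 2
NF edges: [(0, 0, 'r'), (2, 0, 'r')]

Answer: r:2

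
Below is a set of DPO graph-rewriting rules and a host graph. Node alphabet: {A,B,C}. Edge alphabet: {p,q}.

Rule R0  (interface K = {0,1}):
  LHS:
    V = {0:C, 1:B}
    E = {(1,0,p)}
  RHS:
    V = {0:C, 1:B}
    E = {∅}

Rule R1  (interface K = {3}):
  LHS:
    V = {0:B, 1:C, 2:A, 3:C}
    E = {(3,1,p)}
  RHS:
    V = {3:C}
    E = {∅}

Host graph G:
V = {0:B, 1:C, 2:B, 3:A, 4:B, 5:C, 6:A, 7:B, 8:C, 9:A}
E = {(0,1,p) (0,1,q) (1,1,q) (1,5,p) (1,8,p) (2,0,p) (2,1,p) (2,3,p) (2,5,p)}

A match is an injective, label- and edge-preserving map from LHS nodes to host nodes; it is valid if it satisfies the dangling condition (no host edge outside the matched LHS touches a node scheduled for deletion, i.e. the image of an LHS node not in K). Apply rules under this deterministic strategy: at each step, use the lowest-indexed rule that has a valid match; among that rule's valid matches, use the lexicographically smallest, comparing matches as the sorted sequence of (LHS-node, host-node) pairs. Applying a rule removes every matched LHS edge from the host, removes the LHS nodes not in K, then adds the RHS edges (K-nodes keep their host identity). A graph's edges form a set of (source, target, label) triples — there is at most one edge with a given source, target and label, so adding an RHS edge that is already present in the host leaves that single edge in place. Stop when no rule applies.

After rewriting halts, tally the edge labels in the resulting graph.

Answer: p:2 q:2

Rewrite trace:
start.  V:10 E:9  edges: 0-p->1 0-q->1 1-q->1 1-p->5 1-p->8 2-p->0 2-p->1 2-p->3 2-p->5
1. fire R0 via {0↦1, 1↦0}  →  V:10 E:8  edges: 0-q->1 1-q->1 1-p->5 1-p->8 2-p->0 2-p->1 2-p->3 2-p->5
2. fire R0 via {0↦1, 1↦2}  →  V:10 E:7  edges: 0-q->1 1-q->1 1-p->5 1-p->8 2-p->0 2-p->3 2-p->5
3. fire R0 via {0↦5, 1↦2}  →  V:10 E:6  edges: 0-q->1 1-q->1 1-p->5 1-p->8 2-p->0 2-p->3
4. fire R1 via {0↦4, 1↦5, 2↦6, 3↦1}  →  V:7 E:5  edges: 0-q->1 1-q->1 1-p->8 2-p->0 2-p->3
5. fire R1 via {0↦7, 1↦8, 2↦9, 3↦1}  →  V:4 E:4  edges: 0-q->1 1-q->1 2-p->0 2-p->3
final graph: no rule applies after step 5
NF edges: [(0, 1, 'q'), (1, 1, 'q'), (2, 0, 'p'), (2, 3, 'p')]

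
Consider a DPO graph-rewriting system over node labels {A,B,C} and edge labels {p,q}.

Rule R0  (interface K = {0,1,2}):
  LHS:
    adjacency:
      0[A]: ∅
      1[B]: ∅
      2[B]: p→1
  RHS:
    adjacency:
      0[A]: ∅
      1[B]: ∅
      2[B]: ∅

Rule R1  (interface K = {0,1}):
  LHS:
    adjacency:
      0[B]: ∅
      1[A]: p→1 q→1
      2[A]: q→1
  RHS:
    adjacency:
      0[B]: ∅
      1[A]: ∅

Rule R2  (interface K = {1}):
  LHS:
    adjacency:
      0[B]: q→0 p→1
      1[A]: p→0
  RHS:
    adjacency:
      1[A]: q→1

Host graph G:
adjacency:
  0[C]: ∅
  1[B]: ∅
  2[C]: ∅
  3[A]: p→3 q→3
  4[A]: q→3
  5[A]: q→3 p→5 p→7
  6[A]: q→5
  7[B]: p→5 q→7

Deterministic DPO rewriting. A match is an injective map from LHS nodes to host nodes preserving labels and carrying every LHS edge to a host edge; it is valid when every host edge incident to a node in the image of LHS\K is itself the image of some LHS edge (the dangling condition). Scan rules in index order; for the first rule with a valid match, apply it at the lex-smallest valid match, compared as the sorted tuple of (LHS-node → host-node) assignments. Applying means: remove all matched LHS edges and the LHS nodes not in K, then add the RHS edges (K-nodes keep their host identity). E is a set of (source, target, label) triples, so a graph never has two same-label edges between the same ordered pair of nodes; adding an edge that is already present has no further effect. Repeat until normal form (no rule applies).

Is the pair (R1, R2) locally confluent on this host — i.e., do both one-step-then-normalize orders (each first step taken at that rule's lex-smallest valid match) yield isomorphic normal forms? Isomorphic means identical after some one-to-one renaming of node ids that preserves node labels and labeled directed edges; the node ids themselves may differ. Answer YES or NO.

branch R1-first: apply at {0↦1, 1↦3, 2↦4} → |E|=6, then 2 more step(s) → NF |V|=5 |E|=1 V={0:C, 1:B, 2:C, 3:A, 5:A} E=5-q->3
branch R2-first: apply at {0↦7, 1↦5} → |E|=7, then 2 more step(s) → NF |V|=5 |E|=1 V={0:C, 1:B, 2:C, 3:A, 5:A} E=5-q->3
graphs isomorphic (equal up to label-preserving node renaming)

Answer: YES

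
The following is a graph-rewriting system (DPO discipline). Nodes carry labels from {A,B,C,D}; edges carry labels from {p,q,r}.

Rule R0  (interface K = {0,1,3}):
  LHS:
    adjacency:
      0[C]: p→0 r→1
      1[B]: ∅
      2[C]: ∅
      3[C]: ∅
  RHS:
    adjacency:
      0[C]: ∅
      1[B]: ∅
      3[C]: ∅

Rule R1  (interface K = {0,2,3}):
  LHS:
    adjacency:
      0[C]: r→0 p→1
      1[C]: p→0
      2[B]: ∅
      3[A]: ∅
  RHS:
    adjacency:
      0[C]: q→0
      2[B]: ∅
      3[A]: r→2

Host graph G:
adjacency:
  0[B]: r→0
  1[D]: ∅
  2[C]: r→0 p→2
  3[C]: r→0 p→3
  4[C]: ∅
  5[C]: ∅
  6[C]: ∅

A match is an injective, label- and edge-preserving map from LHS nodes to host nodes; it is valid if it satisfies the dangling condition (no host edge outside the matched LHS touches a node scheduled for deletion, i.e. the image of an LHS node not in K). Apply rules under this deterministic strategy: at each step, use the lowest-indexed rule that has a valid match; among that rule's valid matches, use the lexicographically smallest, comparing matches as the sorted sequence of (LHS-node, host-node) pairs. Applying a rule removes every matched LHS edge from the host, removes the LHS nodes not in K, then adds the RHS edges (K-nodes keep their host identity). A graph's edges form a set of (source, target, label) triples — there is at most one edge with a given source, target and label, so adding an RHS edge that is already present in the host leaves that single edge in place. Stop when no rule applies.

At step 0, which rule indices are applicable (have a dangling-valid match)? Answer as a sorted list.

Answer: [R0]

Rewrite trace:
R0: 18 valid matches — {0↦2, 1↦0, 2↦4, 3↦3}, {0↦2, 1↦0, 2↦4, 3↦5}, {0↦2, 1↦0, 2↦4, 3↦6} (+15 more)
R1: no valid match — LHS pattern not found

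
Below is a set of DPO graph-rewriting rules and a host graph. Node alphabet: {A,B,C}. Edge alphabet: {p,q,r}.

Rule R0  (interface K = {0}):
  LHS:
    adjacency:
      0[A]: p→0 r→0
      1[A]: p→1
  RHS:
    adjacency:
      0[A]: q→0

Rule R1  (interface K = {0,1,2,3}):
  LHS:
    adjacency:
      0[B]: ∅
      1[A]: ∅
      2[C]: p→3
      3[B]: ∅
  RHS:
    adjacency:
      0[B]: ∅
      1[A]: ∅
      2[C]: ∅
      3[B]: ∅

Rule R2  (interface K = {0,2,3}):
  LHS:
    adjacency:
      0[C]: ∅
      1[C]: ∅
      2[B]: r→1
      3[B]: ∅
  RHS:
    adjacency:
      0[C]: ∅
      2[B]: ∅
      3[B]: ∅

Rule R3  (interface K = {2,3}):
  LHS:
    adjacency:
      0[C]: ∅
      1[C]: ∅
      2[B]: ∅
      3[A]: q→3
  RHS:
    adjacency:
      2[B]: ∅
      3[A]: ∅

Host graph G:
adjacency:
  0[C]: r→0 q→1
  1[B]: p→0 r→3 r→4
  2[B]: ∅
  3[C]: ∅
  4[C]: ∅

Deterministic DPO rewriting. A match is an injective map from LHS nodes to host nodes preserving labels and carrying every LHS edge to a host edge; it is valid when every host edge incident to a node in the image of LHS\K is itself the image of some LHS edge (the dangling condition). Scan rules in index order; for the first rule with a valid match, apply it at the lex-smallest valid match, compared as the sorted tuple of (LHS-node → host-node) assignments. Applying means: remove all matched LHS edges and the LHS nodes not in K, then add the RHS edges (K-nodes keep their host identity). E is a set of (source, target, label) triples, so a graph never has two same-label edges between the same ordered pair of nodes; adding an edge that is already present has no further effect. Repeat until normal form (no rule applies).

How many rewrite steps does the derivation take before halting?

initial: |V|=5 |E|=5  E = 0-r->0 0-q->1 1-p->0 1-r->3 1-r->4
step 1: apply R2 at {0↦0, 1↦3, 2↦1, 3↦2}  → |V|=4 |E|=4  E = 0-r->0 0-q->1 1-p->0 1-r->4
step 2: apply R2 at {0↦0, 1↦4, 2↦1, 3↦2}  → |V|=3 |E|=3  E = 0-r->0 0-q->1 1-p->0
final graph: no rule applies after step 2

Answer: 2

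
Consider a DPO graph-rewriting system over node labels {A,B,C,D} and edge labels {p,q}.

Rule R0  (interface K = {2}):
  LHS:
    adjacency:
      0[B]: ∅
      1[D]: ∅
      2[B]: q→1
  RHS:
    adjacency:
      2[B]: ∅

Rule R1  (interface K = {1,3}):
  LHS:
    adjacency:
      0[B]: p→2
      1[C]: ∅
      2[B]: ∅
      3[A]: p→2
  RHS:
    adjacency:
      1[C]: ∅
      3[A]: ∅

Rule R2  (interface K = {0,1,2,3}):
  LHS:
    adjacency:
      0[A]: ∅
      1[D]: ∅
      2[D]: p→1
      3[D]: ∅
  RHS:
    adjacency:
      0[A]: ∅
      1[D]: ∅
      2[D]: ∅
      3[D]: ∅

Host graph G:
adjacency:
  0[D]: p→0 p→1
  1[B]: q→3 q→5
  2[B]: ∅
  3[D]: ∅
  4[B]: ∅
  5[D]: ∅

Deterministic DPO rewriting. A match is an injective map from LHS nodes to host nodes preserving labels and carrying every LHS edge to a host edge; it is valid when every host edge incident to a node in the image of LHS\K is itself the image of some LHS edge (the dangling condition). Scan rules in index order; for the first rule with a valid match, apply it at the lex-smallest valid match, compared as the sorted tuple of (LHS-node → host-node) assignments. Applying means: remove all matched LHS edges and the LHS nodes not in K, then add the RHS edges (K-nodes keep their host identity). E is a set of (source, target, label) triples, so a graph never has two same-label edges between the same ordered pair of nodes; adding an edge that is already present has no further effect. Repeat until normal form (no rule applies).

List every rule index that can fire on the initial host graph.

Answer: [R0]

Rewrite trace:
R0: 4 valid matches — {0↦2, 1↦3, 2↦1}, {0↦2, 1↦5, 2↦1}, {0↦4, 1↦3, 2↦1} (+1 more)
R1: no valid match — LHS pattern not found
R2: no valid match — LHS pattern not found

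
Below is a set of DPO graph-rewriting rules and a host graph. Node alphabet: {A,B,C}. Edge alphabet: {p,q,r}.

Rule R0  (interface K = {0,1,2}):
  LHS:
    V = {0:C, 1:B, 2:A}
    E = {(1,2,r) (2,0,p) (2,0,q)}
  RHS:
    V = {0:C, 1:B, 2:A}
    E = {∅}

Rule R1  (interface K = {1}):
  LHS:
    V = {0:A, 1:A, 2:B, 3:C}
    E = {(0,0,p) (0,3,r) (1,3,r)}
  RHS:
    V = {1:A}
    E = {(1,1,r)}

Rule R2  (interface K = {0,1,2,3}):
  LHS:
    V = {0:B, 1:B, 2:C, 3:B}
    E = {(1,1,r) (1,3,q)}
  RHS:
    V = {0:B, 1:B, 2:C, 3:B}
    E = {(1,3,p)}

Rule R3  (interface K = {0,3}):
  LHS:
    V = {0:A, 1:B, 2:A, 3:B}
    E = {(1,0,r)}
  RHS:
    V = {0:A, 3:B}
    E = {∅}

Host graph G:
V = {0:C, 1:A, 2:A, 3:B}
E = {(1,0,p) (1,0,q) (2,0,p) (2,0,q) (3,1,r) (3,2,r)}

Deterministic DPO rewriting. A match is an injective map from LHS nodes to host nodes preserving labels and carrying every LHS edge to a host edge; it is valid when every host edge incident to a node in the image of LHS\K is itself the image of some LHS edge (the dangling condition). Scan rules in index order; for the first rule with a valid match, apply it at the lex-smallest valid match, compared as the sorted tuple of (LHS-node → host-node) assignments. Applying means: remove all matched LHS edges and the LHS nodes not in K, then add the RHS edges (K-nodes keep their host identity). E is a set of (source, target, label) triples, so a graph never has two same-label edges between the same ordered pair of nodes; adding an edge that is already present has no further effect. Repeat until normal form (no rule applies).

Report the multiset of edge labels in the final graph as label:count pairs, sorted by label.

[0] host  ⇒  4 nodes, 6 edges  {1-p->0 1-q->0 2-p->0 2-q->0 3-r->1 3-r->2}
[1] R0 @ {0↦0, 1↦3, 2↦1}  ⇒  4 nodes, 3 edges  {2-p->0 2-q->0 3-r->2}
[2] R0 @ {0↦0, 1↦3, 2↦2}  ⇒  4 nodes, 0 edges  {∅}
final graph: no rule applies after step 2
NF edges: []

Answer: (no edges)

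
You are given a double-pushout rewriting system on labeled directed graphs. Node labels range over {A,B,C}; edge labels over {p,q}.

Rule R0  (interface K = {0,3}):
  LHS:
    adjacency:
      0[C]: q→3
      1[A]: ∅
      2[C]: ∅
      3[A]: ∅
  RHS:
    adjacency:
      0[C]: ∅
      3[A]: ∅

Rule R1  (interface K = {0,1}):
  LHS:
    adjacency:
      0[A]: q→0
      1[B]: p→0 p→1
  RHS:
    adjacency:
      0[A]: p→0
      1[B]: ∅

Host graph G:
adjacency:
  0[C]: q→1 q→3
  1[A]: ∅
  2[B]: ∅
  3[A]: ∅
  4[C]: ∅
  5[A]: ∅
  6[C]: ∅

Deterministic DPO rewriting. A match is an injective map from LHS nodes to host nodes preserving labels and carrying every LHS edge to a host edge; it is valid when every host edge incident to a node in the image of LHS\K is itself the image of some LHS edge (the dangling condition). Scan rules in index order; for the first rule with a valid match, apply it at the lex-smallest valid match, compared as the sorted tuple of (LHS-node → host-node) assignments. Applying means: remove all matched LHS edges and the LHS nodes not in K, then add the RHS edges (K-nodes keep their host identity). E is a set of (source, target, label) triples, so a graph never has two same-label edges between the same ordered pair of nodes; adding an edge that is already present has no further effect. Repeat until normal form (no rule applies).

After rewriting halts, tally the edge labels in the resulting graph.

initial: |V|=7 |E|=2  E = 0-q->1 0-q->3
step 1: apply R0 at {0↦0, 1↦5, 2↦4, 3↦1}  → |V|=5 |E|=1  E = 0-q->3
step 2: apply R0 at {0↦0, 1↦1, 2↦6, 3↦3}  → |V|=3 |E|=0  E = ∅
normal form: no rule applies after step 2
NF edges: []

Answer: (no edges)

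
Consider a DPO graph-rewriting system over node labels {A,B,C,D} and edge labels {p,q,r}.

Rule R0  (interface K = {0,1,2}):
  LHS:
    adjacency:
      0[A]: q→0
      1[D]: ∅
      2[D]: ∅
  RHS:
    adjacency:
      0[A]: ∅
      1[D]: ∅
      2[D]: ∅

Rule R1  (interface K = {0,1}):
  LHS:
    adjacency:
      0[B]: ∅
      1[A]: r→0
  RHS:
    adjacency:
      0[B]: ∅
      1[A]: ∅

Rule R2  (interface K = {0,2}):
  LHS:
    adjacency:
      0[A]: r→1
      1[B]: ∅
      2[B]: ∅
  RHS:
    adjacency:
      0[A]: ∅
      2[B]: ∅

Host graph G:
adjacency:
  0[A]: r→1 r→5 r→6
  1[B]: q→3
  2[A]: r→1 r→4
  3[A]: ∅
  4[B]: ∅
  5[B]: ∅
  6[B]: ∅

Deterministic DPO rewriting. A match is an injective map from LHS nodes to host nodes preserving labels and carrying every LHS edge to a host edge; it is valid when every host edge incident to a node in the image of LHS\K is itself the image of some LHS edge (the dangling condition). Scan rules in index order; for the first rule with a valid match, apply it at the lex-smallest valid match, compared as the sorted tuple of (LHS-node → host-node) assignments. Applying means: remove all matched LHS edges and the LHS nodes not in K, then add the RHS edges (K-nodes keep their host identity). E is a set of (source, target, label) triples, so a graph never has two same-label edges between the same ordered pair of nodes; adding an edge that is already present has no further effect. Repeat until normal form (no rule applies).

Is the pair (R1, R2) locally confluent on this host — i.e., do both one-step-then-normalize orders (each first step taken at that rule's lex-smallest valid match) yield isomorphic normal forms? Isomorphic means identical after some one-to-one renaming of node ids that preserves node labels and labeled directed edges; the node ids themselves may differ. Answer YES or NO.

branch R1-first: apply at {0↦1, 1↦0} → |E|=5, then 4 more step(s) → NF |V|=7 |E|=1 V={0:A, 1:B, 2:A, 3:A, 4:B, 5:B, 6:B} E=1-q->3
branch R2-first: apply at {0↦0, 1↦5, 2↦1} → |E|=5, then 4 more step(s) → NF |V|=6 |E|=1 V={0:A, 1:B, 2:A, 3:A, 4:B, 6:B} E=1-q->3
graphs not isomorphic

Answer: NO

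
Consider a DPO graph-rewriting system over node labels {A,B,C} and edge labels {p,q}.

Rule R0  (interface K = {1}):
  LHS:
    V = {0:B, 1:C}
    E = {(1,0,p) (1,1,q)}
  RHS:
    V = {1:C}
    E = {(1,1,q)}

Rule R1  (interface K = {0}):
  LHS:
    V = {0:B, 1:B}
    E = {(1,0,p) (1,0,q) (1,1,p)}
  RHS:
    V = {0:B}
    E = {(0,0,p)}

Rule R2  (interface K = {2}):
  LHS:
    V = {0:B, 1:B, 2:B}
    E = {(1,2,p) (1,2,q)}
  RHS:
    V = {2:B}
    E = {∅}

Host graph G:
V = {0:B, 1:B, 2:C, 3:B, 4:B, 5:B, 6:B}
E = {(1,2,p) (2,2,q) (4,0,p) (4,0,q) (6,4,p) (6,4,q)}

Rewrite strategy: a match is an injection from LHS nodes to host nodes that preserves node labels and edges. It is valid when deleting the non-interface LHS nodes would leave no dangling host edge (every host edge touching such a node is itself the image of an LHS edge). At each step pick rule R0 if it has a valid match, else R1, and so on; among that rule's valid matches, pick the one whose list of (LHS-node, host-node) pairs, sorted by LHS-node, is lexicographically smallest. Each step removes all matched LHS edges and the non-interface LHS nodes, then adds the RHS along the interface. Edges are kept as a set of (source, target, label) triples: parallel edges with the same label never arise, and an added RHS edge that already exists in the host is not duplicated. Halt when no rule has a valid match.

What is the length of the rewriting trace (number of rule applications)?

Answer: 2

Derivation:
initial: |V|=7 |E|=6  E = 1-p->2 2-q->2 4-p->0 4-q->0 6-p->4 6-q->4
step 1: apply R2 at {0↦3, 1↦6, 2↦4}  → |V|=5 |E|=4  E = 1-p->2 2-q->2 4-p->0 4-q->0
step 2: apply R2 at {0↦5, 1↦4, 2↦0}  → |V|=3 |E|=2  E = 1-p->2 2-q->2
halt: no rule applies after step 2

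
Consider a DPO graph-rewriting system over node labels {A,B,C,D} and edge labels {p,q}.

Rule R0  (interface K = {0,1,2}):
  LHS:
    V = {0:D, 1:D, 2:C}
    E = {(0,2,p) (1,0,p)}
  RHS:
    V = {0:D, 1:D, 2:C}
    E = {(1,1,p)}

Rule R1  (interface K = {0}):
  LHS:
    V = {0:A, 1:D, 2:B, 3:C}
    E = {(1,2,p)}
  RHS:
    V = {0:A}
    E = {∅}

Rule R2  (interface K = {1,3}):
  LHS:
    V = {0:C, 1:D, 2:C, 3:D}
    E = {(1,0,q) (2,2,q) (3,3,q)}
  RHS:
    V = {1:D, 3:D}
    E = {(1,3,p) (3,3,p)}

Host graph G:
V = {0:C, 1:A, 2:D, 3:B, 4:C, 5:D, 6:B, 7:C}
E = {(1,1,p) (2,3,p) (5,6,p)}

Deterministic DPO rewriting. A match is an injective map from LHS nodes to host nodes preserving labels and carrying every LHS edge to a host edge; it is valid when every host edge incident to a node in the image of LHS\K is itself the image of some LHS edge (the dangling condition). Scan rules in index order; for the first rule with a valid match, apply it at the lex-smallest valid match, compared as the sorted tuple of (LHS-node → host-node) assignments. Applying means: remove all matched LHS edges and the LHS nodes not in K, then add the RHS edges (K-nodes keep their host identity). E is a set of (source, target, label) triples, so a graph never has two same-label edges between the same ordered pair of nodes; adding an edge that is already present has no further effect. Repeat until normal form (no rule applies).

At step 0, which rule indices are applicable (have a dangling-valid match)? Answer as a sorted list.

Answer: [R1]

Steps:
R0: no valid match — LHS pattern not found
R1: 6 valid matches — {0↦1, 1↦2, 2↦3, 3↦0}, {0↦1, 1↦2, 2↦3, 3↦4}, {0↦1, 1↦2, 2↦3, 3↦7} (+3 more)
R2: no valid match — LHS pattern not found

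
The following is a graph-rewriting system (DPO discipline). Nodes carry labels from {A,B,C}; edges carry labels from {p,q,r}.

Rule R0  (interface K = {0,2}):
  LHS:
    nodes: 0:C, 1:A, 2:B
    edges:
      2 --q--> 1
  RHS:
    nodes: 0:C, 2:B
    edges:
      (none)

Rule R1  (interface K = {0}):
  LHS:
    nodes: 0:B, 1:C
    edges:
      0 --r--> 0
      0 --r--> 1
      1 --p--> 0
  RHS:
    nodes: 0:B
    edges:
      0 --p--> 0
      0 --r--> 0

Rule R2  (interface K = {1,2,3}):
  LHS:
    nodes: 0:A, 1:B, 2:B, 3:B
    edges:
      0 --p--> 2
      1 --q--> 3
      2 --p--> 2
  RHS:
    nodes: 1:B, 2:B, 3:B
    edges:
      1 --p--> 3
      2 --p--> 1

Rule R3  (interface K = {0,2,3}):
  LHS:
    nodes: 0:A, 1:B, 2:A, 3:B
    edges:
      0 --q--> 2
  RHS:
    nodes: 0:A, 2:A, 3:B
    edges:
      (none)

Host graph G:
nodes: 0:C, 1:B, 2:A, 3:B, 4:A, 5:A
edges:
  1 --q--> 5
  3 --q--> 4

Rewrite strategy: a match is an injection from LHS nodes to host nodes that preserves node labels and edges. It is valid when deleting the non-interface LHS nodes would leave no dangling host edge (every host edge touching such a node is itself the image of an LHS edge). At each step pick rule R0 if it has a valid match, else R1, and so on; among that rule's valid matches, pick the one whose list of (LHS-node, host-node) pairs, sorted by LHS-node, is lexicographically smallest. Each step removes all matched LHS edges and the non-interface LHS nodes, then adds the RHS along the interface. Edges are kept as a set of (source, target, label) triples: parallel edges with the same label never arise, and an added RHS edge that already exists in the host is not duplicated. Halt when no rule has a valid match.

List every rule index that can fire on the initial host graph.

Answer: [R0]

Steps:
R0: 2 valid matches — {0↦0, 1↦4, 2↦3}, {0↦0, 1↦5, 2↦1}
R1: no valid match — LHS pattern not found
R2: no valid match — LHS pattern not found
R3: no valid match — LHS pattern not found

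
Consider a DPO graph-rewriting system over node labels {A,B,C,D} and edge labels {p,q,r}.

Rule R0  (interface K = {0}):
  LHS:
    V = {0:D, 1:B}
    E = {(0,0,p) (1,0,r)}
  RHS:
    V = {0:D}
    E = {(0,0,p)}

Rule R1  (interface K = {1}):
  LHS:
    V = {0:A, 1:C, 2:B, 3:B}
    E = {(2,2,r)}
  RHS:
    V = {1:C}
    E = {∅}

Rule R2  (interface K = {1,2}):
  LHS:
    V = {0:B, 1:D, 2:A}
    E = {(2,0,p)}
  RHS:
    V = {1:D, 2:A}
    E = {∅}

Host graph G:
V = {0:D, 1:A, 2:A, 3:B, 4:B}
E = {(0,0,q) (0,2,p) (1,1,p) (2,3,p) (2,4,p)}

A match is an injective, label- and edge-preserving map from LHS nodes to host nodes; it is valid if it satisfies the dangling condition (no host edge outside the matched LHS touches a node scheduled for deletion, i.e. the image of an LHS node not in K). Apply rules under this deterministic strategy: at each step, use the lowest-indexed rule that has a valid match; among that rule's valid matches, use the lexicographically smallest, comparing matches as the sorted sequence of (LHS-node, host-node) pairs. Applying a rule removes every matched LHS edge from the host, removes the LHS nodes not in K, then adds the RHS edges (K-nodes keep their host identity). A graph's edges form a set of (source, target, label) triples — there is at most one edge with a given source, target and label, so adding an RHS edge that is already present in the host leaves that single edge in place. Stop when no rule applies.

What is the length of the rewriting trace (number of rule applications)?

Answer: 2

Rewrite trace:
[0] host  ⇒  5 nodes, 5 edges  {0-q->0 0-p->2 1-p->1 2-p->3 2-p->4}
[1] R2 @ {0↦3, 1↦0, 2↦2}  ⇒  4 nodes, 4 edges  {0-q->0 0-p->2 1-p->1 2-p->4}
[2] R2 @ {0↦4, 1↦0, 2↦2}  ⇒  3 nodes, 3 edges  {0-q->0 0-p->2 1-p->1}
halt: no rule applies after step 2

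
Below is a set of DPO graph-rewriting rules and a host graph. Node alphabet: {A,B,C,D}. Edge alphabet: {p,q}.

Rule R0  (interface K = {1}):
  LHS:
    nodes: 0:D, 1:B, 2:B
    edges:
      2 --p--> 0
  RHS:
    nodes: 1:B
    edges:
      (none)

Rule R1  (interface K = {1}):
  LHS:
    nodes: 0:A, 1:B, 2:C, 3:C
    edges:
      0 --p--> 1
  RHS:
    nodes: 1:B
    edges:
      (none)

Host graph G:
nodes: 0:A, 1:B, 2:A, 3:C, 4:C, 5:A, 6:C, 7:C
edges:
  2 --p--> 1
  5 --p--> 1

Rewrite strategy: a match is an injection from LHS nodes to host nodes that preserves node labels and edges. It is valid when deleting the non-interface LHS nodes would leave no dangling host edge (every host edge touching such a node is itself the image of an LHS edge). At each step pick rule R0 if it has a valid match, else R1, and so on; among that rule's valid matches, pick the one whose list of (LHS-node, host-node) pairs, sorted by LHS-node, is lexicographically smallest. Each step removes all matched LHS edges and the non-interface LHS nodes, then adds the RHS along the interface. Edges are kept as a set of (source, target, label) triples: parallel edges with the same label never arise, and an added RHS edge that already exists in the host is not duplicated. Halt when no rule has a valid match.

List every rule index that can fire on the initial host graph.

Answer: [R1]

Derivation:
R0: no valid match — LHS pattern not found
R1: 24 valid matches — {0↦2, 1↦1, 2↦3, 3↦4}, {0↦2, 1↦1, 2↦3, 3↦6}, {0↦2, 1↦1, 2↦3, 3↦7} (+21 more)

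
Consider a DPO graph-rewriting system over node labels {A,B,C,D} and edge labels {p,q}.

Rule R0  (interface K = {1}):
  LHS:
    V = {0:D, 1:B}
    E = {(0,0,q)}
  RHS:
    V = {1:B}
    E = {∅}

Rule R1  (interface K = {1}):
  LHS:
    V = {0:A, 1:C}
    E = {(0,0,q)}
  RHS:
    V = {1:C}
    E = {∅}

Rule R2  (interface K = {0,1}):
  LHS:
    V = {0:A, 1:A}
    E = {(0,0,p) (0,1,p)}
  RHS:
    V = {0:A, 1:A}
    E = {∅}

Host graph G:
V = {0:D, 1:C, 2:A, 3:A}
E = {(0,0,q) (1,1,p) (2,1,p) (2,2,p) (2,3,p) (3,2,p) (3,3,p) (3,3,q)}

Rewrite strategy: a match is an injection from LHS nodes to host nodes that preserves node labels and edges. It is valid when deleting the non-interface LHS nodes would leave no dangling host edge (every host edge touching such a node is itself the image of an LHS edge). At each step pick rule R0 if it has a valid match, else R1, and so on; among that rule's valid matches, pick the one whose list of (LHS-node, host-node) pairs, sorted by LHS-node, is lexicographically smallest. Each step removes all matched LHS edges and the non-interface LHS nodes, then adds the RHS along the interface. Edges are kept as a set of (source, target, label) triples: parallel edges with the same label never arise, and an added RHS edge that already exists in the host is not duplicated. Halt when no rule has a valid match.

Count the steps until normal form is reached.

Answer: 3

Steps:
[0] host  ⇒  4 nodes, 8 edges  {0-q->0 1-p->1 2-p->1 2-p->2 2-p->3 3-p->2 3-p->3 3-q->3}
[1] R2 @ {0↦2, 1↦3}  ⇒  4 nodes, 6 edges  {0-q->0 1-p->1 2-p->1 3-p->2 3-p->3 3-q->3}
[2] R2 @ {0↦3, 1↦2}  ⇒  4 nodes, 4 edges  {0-q->0 1-p->1 2-p->1 3-q->3}
[3] R1 @ {0↦3, 1↦1}  ⇒  3 nodes, 3 edges  {0-q->0 1-p->1 2-p->1}
final graph: no rule applies after step 3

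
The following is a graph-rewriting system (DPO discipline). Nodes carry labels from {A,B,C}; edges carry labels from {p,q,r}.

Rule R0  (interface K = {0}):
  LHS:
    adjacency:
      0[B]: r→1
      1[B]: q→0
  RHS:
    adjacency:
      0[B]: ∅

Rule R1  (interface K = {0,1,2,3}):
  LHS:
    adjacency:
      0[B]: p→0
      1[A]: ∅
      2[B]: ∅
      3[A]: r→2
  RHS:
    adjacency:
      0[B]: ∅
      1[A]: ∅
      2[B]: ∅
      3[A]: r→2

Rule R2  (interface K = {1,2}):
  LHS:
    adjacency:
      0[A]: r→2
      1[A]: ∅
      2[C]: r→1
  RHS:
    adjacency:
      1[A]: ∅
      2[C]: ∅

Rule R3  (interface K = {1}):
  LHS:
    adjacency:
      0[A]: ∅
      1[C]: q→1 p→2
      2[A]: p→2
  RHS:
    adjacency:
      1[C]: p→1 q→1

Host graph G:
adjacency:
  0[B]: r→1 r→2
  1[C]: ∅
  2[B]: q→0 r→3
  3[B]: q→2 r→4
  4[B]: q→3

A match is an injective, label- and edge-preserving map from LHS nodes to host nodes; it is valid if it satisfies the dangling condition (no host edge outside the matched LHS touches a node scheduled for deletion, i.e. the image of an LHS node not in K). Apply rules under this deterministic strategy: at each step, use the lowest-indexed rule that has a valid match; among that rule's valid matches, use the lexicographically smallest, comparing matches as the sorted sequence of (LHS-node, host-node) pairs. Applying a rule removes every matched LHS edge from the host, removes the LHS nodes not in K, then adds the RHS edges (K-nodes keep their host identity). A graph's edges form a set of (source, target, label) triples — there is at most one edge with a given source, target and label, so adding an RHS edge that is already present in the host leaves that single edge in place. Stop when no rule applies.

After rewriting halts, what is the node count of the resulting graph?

initial: |V|=5 |E|=7  E = 0-r->1 0-r->2 2-q->0 2-r->3 3-q->2 3-r->4 4-q->3
step 1: apply R0 at {0↦3, 1↦4}  → |V|=4 |E|=5  E = 0-r->1 0-r->2 2-q->0 2-r->3 3-q->2
step 2: apply R0 at {0↦2, 1↦3}  → |V|=3 |E|=3  E = 0-r->1 0-r->2 2-q->0
step 3: apply R0 at {0↦0, 1↦2}  → |V|=2 |E|=1  E = 0-r->1
final graph: no rule applies after step 3
NF nodes: {0:B, 1:C}

Answer: 2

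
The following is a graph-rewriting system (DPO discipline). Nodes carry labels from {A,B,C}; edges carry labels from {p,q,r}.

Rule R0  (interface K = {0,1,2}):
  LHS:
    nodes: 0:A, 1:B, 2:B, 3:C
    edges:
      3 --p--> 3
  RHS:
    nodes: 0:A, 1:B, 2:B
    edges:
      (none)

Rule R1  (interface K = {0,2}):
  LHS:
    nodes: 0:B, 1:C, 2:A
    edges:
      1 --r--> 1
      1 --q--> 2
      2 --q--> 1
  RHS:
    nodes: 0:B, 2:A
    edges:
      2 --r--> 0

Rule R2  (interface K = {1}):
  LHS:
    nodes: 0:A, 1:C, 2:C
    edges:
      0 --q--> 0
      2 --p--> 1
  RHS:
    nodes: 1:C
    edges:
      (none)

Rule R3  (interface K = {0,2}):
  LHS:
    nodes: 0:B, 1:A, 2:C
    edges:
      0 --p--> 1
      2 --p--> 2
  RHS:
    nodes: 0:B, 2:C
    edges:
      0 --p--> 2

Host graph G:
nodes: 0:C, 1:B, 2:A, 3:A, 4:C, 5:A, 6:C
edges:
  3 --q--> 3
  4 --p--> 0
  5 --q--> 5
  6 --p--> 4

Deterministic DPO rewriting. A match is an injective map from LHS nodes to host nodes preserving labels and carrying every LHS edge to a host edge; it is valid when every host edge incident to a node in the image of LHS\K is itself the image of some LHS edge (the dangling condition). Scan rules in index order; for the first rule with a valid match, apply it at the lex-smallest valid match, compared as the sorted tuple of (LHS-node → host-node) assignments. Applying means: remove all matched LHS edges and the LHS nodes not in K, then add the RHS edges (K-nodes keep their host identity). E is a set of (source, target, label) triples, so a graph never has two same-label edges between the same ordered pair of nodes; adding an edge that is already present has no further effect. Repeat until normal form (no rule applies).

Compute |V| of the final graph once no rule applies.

Answer: 3

Rewrite trace:
[0] host  ⇒  7 nodes, 4 edges  {3-q->3 4-p->0 5-q->5 6-p->4}
[1] R2 @ {0↦3, 1↦4, 2↦6}  ⇒  5 nodes, 2 edges  {4-p->0 5-q->5}
[2] R2 @ {0↦5, 1↦0, 2↦4}  ⇒  3 nodes, 0 edges  {∅}
final graph: no rule applies after step 2
NF nodes: {0:C, 1:B, 2:A}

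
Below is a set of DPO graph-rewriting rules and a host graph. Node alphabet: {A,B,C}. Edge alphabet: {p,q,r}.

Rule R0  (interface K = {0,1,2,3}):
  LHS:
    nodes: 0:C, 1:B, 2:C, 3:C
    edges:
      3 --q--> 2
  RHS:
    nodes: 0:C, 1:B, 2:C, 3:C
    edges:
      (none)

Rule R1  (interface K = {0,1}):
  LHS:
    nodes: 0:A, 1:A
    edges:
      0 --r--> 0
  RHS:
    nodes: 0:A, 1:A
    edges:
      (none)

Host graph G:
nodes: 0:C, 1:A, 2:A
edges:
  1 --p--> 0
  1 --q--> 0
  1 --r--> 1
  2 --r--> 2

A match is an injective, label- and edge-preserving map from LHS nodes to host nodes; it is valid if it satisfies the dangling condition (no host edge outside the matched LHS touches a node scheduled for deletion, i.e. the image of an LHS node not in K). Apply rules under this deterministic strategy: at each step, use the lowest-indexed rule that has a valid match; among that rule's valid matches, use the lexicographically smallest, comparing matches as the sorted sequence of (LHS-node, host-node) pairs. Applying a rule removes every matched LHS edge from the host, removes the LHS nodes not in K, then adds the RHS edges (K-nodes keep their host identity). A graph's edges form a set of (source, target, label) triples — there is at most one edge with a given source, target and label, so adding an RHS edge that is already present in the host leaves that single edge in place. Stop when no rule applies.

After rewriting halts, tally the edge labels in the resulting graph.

initial: |V|=3 |E|=4  E = 1-p->0 1-q->0 1-r->1 2-r->2
step 1: apply R1 at {0↦1, 1↦2}  → |V|=3 |E|=3  E = 1-p->0 1-q->0 2-r->2
step 2: apply R1 at {0↦2, 1↦1}  → |V|=3 |E|=2  E = 1-p->0 1-q->0
final graph: no rule applies after step 2
NF edges: [(1, 0, 'p'), (1, 0, 'q')]

Answer: p:1 q:1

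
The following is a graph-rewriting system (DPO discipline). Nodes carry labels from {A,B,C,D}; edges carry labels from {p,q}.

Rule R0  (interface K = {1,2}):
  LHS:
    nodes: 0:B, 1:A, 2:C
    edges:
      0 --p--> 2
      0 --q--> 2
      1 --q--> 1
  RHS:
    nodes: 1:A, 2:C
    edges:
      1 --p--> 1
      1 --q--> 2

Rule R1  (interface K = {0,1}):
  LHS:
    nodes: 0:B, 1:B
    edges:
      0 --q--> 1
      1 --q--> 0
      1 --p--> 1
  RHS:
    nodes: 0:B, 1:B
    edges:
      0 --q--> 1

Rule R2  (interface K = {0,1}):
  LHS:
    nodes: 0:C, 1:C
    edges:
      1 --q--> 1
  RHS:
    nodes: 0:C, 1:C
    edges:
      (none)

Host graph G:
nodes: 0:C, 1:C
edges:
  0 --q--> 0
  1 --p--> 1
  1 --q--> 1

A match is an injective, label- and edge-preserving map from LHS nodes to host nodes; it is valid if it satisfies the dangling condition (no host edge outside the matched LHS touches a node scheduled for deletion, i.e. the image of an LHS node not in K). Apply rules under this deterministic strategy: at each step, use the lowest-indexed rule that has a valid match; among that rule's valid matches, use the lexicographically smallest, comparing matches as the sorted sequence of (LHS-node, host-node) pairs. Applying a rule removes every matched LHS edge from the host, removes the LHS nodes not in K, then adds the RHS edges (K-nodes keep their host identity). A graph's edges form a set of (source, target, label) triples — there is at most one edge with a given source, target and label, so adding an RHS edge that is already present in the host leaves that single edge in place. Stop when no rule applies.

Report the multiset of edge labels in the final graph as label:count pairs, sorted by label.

[0] host  ⇒  2 nodes, 3 edges  {0-q->0 1-p->1 1-q->1}
[1] R2 @ {0↦0, 1↦1}  ⇒  2 nodes, 2 edges  {0-q->0 1-p->1}
[2] R2 @ {0↦1, 1↦0}  ⇒  2 nodes, 1 edges  {1-p->1}
final graph: no rule applies after step 2
NF edges: [(1, 1, 'p')]

Answer: p:1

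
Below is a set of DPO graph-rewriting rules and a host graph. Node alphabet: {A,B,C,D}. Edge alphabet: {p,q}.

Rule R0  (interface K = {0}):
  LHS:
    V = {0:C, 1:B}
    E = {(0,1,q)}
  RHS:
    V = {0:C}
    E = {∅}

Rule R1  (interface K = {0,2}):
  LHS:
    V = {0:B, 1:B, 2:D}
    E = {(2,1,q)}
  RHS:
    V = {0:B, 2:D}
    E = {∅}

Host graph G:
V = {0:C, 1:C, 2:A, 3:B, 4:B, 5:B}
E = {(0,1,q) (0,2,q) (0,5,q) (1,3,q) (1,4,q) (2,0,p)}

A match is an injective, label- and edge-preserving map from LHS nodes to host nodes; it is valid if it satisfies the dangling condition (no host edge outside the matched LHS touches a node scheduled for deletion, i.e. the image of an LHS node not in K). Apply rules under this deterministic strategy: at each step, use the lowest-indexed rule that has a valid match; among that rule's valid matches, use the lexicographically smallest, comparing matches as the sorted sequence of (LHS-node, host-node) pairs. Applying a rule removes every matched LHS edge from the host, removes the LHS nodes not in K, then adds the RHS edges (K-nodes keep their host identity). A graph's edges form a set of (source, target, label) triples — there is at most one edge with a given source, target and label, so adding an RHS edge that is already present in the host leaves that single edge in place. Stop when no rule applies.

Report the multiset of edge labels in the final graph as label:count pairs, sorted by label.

Answer: p:1 q:2

Steps:
start.  V:6 E:6  edges: 0-q->1 0-q->2 0-q->5 1-q->3 1-q->4 2-p->0
1. fire R0 via {0↦0, 1↦5}  →  V:5 E:5  edges: 0-q->1 0-q->2 1-q->3 1-q->4 2-p->0
2. fire R0 via {0↦1, 1↦3}  →  V:4 E:4  edges: 0-q->1 0-q->2 1-q->4 2-p->0
3. fire R0 via {0↦1, 1↦4}  →  V:3 E:3  edges: 0-q->1 0-q->2 2-p->0
normal form: no rule applies after step 3
NF edges: [(0, 1, 'q'), (0, 2, 'q'), (2, 0, 'p')]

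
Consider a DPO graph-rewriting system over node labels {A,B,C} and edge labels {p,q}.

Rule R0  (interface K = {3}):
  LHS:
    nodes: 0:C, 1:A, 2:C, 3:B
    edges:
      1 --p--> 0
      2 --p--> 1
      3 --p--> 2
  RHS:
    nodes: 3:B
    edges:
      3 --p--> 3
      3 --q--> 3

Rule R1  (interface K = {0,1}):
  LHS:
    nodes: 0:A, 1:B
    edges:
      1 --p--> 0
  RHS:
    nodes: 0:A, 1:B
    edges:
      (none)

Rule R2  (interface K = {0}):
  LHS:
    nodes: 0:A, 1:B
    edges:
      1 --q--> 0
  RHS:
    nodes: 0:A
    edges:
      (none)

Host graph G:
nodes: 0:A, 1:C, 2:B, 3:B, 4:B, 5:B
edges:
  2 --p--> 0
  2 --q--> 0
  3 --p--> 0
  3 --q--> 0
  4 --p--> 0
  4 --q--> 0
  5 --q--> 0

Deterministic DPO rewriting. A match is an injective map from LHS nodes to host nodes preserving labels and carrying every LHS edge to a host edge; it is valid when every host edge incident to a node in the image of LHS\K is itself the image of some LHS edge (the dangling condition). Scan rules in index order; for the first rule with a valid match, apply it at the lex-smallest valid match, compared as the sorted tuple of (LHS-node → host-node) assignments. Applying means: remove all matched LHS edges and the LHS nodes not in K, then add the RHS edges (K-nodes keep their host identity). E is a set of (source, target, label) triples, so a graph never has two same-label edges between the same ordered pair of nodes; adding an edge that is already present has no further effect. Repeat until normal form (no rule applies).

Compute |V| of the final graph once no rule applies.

[0] host  ⇒  6 nodes, 7 edges  {2-p->0 2-q->0 3-p->0 3-q->0 4-p->0 4-q->0 5-q->0}
[1] R1 @ {0↦0, 1↦2}  ⇒  6 nodes, 6 edges  {2-q->0 3-p->0 3-q->0 4-p->0 4-q->0 5-q->0}
[2] R1 @ {0↦0, 1↦3}  ⇒  6 nodes, 5 edges  {2-q->0 3-q->0 4-p->0 4-q->0 5-q->0}
[3] R1 @ {0↦0, 1↦4}  ⇒  6 nodes, 4 edges  {2-q->0 3-q->0 4-q->0 5-q->0}
[4] R2 @ {0↦0, 1↦2}  ⇒  5 nodes, 3 edges  {3-q->0 4-q->0 5-q->0}
[5] R2 @ {0↦0, 1↦3}  ⇒  4 nodes, 2 edges  {4-q->0 5-q->0}
[6] R2 @ {0↦0, 1↦4}  ⇒  3 nodes, 1 edges  {5-q->0}
[7] R2 @ {0↦0, 1↦5}  ⇒  2 nodes, 0 edges  {∅}
normal form: no rule applies after step 7
NF nodes: {0:A, 1:C}

Answer: 2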